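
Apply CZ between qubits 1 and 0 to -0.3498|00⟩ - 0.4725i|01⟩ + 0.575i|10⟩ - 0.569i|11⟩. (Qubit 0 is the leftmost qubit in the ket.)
-0.3498|00⟩ - 0.4725i|01⟩ + 0.575i|10⟩ + 0.569i|11⟩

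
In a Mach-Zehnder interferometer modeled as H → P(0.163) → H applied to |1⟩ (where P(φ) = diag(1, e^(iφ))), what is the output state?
(0.006628 - 0.08114i)|0⟩ + (0.9934 + 0.08114i)|1⟩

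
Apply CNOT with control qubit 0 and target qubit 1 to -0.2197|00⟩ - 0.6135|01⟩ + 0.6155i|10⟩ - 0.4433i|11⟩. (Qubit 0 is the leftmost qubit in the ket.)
-0.2197|00⟩ - 0.6135|01⟩ - 0.4433i|10⟩ + 0.6155i|11⟩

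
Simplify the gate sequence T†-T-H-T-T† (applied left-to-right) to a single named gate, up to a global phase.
H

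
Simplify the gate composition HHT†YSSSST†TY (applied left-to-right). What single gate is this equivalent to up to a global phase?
T†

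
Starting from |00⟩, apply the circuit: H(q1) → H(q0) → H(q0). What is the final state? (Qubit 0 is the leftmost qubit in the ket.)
1/√2|00⟩ + 1/√2|01⟩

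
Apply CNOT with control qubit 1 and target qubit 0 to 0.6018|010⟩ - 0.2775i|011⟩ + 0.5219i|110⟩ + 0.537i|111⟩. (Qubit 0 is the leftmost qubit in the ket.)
0.5219i|010⟩ + 0.537i|011⟩ + 0.6018|110⟩ - 0.2775i|111⟩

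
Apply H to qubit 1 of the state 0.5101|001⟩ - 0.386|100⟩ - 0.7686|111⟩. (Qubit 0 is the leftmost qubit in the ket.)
0.3607|001⟩ + 0.3607|011⟩ - 0.2729|100⟩ - 0.5435|101⟩ - 0.2729|110⟩ + 0.5435|111⟩

H on qubit 1 mixes each pair of kets that differ only in qubit 1: amplitudes (a, b) of (|…0…⟩, |…1…⟩) become ((a + b)/√2, (a − b)/√2). Kets absent from the input have amplitude 0.
(|001⟩, |011⟩): (a, b) = (0.5101, 0) → (0.3607, 0.3607)
(|100⟩, |110⟩): (a, b) = (-0.386, 0) → (-0.2729, -0.2729)
(|101⟩, |111⟩): (a, b) = (0, -0.7686) → (-0.5435, 0.5435)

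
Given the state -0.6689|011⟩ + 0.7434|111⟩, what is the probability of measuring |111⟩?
0.5526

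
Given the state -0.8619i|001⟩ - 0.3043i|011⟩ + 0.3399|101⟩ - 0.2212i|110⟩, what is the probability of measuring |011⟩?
0.0926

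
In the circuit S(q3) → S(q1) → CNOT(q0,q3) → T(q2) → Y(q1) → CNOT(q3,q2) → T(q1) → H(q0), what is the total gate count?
8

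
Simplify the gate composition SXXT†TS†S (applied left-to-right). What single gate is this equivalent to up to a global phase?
S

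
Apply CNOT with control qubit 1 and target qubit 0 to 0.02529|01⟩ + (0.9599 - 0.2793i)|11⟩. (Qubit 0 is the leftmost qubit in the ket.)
(0.9599 - 0.2793i)|01⟩ + 0.02529|11⟩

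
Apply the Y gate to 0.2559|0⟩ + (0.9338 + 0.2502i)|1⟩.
(0.2502 - 0.9338i)|0⟩ + 0.2559i|1⟩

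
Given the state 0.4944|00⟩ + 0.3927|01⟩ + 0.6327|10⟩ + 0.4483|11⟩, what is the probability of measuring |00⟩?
0.2444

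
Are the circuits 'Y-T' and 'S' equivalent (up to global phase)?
No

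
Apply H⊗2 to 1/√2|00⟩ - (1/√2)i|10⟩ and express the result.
(1/√8 - (1/√8)i)|00⟩ + (1/√8 - (1/√8)i)|01⟩ + (1/√8 + (1/√8)i)|10⟩ + (1/√8 + (1/√8)i)|11⟩

H⊗2 gives amp(|y⟩) = (1/2) Σ_x (−1)^(x·y) amp(|x⟩), where x·y is the number of positions in which both x and y have a 1.
|00⟩: (1/√2 - (1/√2)i)/2 = (1/√8 - (1/√8)i)
|01⟩: (1/√2 - (1/√2)i)/2 = (1/√8 - (1/√8)i)
|10⟩: (1/√2 + (1/√2)i)/2 = (1/√8 + (1/√8)i)
|11⟩: (1/√2 + (1/√2)i)/2 = (1/√8 + (1/√8)i)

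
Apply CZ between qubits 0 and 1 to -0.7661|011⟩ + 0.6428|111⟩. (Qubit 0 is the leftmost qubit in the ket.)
-0.7661|011⟩ - 0.6428|111⟩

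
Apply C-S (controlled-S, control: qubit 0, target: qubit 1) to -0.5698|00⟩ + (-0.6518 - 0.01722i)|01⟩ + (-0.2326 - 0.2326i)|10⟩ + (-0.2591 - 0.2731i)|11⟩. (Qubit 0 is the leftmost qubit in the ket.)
-0.5698|00⟩ + (-0.6518 - 0.01722i)|01⟩ + (-0.2326 - 0.2326i)|10⟩ + (0.2731 - 0.2591i)|11⟩

C-S leaves the control-|0⟩ kets |00⟩, |01⟩ unchanged and applies S to qubit 1 on the control-|1⟩ pair (|10⟩, |11⟩).
S = [[1, 0], [0, i]].
With a = amp(|10⟩) = (-0.2326 - 0.2326i) and b = amp(|11⟩) = (-0.2591 - 0.2731i):
new amp(|10⟩) = (1)·a = (-0.2326 - 0.2326i)
new amp(|11⟩) = (i)·b = (0.2731 - 0.2591i)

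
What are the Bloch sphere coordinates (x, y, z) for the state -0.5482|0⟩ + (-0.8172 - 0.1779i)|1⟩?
(0.896, 0.195, -0.3989)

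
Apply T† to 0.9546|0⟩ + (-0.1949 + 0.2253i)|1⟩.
0.9546|0⟩ + (0.0215 + 0.2971i)|1⟩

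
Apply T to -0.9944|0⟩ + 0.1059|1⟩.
-0.9944|0⟩ + (0.07488 + 0.07488i)|1⟩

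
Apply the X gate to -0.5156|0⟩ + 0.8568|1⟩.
0.8568|0⟩ - 0.5156|1⟩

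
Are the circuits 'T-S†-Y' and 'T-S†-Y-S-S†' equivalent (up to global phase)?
Yes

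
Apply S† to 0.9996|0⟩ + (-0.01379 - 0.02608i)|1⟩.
0.9996|0⟩ + (-0.02608 + 0.01379i)|1⟩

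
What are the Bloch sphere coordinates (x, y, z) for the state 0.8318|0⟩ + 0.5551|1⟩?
(0.9235, 0, 0.3838)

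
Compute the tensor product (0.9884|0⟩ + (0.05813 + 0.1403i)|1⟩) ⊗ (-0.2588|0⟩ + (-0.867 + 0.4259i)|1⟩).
-0.2558|00⟩ + (-0.8569 + 0.421i)|01⟩ + (-0.01504 - 0.03631i)|10⟩ + (-0.1102 - 0.09688i)|11⟩

amp(|b₁b₂…⟩) = product of the factor amplitudes for bits b₁, b₂, …; only kets whose every factor amplitude is nonzero survive.
|00⟩: (0.9884)(-0.2588) = -0.2558
|01⟩: (0.9884)(-0.867 + 0.4259i) = (-0.8569 + 0.421i)
|10⟩: (0.05813 + 0.1403i)(-0.2588) = (-0.01504 - 0.03631i)
|11⟩: (0.05813 + 0.1403i)(-0.867 + 0.4259i) = (-0.1102 - 0.09688i)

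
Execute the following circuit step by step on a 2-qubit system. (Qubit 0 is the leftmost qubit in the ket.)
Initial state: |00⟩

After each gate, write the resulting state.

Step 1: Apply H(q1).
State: 1/√2|00⟩ + 1/√2|01⟩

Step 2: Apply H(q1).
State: |00⟩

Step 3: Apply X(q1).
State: |01⟩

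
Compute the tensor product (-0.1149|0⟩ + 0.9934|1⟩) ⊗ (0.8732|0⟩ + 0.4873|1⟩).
-0.1003|00⟩ - 0.05599|01⟩ + 0.8674|10⟩ + 0.4841|11⟩

amp(|b₁b₂…⟩) = product of the factor amplitudes for bits b₁, b₂, …; only kets whose every factor amplitude is nonzero survive.
|00⟩: (-0.1149)(0.8732) = -0.1003
|01⟩: (-0.1149)(0.4873) = -0.05599
|10⟩: (0.9934)(0.8732) = 0.8674
|11⟩: (0.9934)(0.4873) = 0.4841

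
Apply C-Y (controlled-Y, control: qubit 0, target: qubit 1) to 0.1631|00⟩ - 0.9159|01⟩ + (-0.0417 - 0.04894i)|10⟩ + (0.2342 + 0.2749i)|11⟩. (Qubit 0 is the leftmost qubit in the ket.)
0.1631|00⟩ - 0.9159|01⟩ + (0.2749 - 0.2342i)|10⟩ + (0.04894 - 0.0417i)|11⟩

C-Y leaves the control-|0⟩ kets |00⟩, |01⟩ unchanged and applies Y to qubit 1 on the control-|1⟩ pair (|10⟩, |11⟩).
Y = [[0, -i], [i, 0]].
With a = amp(|10⟩) = (-0.0417 - 0.04894i) and b = amp(|11⟩) = (0.2342 + 0.2749i):
new amp(|10⟩) = (-i)·b = (0.2749 - 0.2342i)
new amp(|11⟩) = (i)·a = (0.04894 - 0.0417i)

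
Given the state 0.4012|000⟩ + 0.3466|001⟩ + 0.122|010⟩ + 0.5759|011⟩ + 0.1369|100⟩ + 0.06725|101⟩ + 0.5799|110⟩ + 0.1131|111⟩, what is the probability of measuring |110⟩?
0.3363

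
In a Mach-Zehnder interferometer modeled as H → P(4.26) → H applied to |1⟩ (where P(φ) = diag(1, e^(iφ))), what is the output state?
(0.7186 + 0.4497i)|0⟩ + (0.2814 - 0.4497i)|1⟩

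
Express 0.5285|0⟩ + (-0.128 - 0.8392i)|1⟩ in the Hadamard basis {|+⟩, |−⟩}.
(0.2832 - 0.5934i)|+⟩ + (0.4642 + 0.5934i)|−⟩

With |ψ⟩ = α|0⟩ + β|1⟩, the Hadamard-basis coefficients are ⟨+|ψ⟩ = (α + β)/√2 and ⟨−|ψ⟩ = (α − β)/√2.
Here α = 0.5285, β = (-0.128 - 0.8392i): (α + β)/√2 = (0.2832 - 0.5934i), (α − β)/√2 = (0.4642 + 0.5934i).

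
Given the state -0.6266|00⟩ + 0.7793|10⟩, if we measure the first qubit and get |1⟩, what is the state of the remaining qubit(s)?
|0⟩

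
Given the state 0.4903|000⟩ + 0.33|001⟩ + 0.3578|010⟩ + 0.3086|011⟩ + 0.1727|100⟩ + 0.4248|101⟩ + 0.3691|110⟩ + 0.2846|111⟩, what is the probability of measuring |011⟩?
0.09523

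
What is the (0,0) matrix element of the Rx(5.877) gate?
-0.9794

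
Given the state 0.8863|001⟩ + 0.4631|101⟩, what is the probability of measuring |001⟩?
0.7855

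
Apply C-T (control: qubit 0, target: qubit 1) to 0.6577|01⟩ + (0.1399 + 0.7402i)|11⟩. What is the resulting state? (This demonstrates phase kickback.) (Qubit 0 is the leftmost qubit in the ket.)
0.6577|01⟩ + (-0.4245 + 0.6223i)|11⟩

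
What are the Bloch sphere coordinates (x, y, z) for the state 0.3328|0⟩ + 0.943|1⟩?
(0.6277, 0, -0.7785)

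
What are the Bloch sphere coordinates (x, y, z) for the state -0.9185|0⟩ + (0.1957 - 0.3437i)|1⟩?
(-0.3595, 0.6314, 0.6872)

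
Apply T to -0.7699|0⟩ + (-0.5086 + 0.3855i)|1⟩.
-0.7699|0⟩ + (-0.6322 - 0.08704i)|1⟩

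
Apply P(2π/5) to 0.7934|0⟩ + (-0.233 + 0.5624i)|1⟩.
0.7934|0⟩ + (-0.6069 - 0.04781i)|1⟩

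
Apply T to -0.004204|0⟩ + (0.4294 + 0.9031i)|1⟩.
-0.004204|0⟩ + (-0.335 + 0.9422i)|1⟩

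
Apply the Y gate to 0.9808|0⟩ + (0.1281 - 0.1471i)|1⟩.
(-0.1471 - 0.1281i)|0⟩ + 0.9808i|1⟩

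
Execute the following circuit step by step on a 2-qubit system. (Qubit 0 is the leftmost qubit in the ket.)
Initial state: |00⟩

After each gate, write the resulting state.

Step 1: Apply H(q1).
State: 1/√2|00⟩ + 1/√2|01⟩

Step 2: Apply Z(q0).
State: 1/√2|00⟩ + 1/√2|01⟩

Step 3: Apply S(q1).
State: 1/√2|00⟩ + (1/√2)i|01⟩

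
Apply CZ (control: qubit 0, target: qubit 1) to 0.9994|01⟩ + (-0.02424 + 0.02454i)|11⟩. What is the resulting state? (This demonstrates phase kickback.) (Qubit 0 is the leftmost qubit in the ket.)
0.9994|01⟩ + (0.02424 - 0.02454i)|11⟩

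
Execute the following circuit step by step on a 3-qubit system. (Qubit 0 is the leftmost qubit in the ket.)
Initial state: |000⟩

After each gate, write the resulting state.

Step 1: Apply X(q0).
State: |100⟩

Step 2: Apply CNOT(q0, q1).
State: |110⟩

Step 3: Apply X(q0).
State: |010⟩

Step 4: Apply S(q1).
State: i|010⟩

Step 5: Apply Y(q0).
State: -|110⟩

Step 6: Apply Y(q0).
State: i|010⟩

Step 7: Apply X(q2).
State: i|011⟩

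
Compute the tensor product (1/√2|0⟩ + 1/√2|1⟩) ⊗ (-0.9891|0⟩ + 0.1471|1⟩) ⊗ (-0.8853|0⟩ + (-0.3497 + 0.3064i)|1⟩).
0.6192|000⟩ + (0.2446 - 0.2143i)|001⟩ - 0.09208|010⟩ + (-0.03637 + 0.03187i)|011⟩ + 0.6192|100⟩ + (0.2446 - 0.2143i)|101⟩ - 0.09208|110⟩ + (-0.03637 + 0.03187i)|111⟩

amp(|b₁b₂…⟩) = product of the factor amplitudes for bits b₁, b₂, …; only kets whose every factor amplitude is nonzero survive.
|000⟩: (1/√2)(-0.9891)(-0.8853) = 0.6192
|001⟩: (1/√2)(-0.9891)(-0.3497 + 0.3064i) = (0.2446 - 0.2143i)
|010⟩: (1/√2)(0.1471)(-0.8853) = -0.09208
|011⟩: (1/√2)(0.1471)(-0.3497 + 0.3064i) = (-0.03637 + 0.03187i)
|100⟩: (1/√2)(-0.9891)(-0.8853) = 0.6192
|101⟩: (1/√2)(-0.9891)(-0.3497 + 0.3064i) = (0.2446 - 0.2143i)
|110⟩: (1/√2)(0.1471)(-0.8853) = -0.09208
|111⟩: (1/√2)(0.1471)(-0.3497 + 0.3064i) = (-0.03637 + 0.03187i)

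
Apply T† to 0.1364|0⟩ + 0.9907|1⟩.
0.1364|0⟩ + (0.7005 - 0.7005i)|1⟩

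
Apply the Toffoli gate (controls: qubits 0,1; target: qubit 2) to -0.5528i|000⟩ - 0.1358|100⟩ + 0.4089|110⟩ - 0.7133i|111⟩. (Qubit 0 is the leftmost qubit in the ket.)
-0.5528i|000⟩ - 0.1358|100⟩ - 0.7133i|110⟩ + 0.4089|111⟩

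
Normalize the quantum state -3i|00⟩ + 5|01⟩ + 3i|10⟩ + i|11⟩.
-0.4523i|00⟩ + 0.7538|01⟩ + 0.4523i|10⟩ + 0.1508i|11⟩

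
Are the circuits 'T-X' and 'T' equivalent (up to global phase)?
No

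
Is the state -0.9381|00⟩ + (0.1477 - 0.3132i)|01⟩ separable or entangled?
Separable

Writing the state as a|00⟩ + b|01⟩ + c|10⟩ + d|11⟩, it is a product state iff ad − bc = 0.
Here (a, b, c, d) = (-0.9381, (0.1477 - 0.3132i), 0, 0): ad − bc = (-0.9381)(0) − (0.1477 - 0.3132i)(0) = 0, so the state is separable.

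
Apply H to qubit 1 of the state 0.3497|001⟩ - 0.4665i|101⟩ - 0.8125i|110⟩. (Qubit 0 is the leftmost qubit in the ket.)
0.2473|001⟩ + 0.2473|011⟩ - 0.5745i|100⟩ - 0.3299i|101⟩ + 0.5745i|110⟩ - 0.3299i|111⟩

H on qubit 1 mixes each pair of kets that differ only in qubit 1: amplitudes (a, b) of (|…0…⟩, |…1…⟩) become ((a + b)/√2, (a − b)/√2). Kets absent from the input have amplitude 0.
(|001⟩, |011⟩): (a, b) = (0.3497, 0) → (0.2473, 0.2473)
(|100⟩, |110⟩): (a, b) = (0, -0.8125i) → (-0.5745i, 0.5745i)
(|101⟩, |111⟩): (a, b) = (-0.4665i, 0) → (-0.3299i, -0.3299i)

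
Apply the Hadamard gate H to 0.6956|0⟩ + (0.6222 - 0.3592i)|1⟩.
(0.9318 - 0.254i)|0⟩ + (0.0519 + 0.254i)|1⟩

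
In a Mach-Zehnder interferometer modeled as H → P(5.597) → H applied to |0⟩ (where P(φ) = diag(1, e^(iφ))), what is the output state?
(0.8868 - 0.3168i)|0⟩ + (0.1132 + 0.3168i)|1⟩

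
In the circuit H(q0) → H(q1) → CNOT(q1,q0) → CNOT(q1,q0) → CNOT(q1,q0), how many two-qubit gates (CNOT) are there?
3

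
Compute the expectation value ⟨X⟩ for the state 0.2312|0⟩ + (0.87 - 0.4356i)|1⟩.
0.4023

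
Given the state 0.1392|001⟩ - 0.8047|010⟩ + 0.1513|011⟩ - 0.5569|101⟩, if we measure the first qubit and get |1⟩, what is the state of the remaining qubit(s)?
-|01⟩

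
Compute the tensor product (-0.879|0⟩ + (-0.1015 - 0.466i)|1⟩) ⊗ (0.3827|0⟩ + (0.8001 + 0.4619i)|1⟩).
-0.3364|00⟩ + (-0.7033 - 0.406i)|01⟩ + (-0.03884 - 0.1783i)|10⟩ + (0.134 - 0.4197i)|11⟩

amp(|b₁b₂…⟩) = product of the factor amplitudes for bits b₁, b₂, …; only kets whose every factor amplitude is nonzero survive.
|00⟩: (-0.879)(0.3827) = -0.3364
|01⟩: (-0.879)(0.8001 + 0.4619i) = (-0.7033 - 0.406i)
|10⟩: (-0.1015 - 0.466i)(0.3827) = (-0.03884 - 0.1783i)
|11⟩: (-0.1015 - 0.466i)(0.8001 + 0.4619i) = (0.134 - 0.4197i)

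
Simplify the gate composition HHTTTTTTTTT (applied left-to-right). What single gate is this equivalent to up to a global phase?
T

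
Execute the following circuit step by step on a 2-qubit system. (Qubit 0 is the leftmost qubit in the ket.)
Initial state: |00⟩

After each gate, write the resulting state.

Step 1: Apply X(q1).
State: |01⟩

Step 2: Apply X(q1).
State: |00⟩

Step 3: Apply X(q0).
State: |10⟩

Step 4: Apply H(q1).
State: 1/√2|10⟩ + 1/√2|11⟩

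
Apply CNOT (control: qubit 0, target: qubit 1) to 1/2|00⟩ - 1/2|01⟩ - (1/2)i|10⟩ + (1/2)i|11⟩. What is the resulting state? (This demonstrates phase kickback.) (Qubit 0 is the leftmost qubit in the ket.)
1/2|00⟩ - 1/2|01⟩ + (1/2)i|10⟩ - (1/2)i|11⟩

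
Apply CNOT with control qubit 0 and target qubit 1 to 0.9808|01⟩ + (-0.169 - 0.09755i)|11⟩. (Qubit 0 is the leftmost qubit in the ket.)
0.9808|01⟩ + (-0.169 - 0.09755i)|10⟩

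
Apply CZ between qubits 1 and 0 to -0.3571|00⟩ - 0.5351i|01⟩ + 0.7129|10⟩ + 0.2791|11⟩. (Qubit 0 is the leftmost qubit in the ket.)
-0.3571|00⟩ - 0.5351i|01⟩ + 0.7129|10⟩ - 0.2791|11⟩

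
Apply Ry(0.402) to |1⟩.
-0.1996|0⟩ + 0.9799|1⟩

Ry(0.402) = [[cos(θ/2), −sin(θ/2)], [sin(θ/2), cos(θ/2)]]; θ = 0.402, cos(θ/2) ≈ 0.979867, sin(θ/2) ≈ 0.199649.
With a = amp(|0⟩) = 0 and b = amp(|1⟩) = 1:
new amp(|0⟩) = (0.979867)·a + (-0.199649)·b = -0.1996
new amp(|1⟩) = (0.199649)·a + (0.979867)·b = 0.9799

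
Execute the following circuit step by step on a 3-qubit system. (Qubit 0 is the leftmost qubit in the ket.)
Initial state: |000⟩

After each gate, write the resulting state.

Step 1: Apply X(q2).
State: |001⟩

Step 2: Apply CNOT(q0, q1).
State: |001⟩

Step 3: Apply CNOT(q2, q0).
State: |101⟩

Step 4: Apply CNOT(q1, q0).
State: |101⟩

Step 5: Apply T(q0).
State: (1/√2 + (1/√2)i)|101⟩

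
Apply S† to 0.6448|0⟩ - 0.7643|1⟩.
0.6448|0⟩ + 0.7643i|1⟩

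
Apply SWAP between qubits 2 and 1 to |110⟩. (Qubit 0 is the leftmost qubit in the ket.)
|101⟩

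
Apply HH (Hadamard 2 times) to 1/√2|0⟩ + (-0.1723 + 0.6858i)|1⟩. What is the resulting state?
1/√2|0⟩ + (-0.1723 + 0.6858i)|1⟩

H² = I, so an even number of Hadamards cancels: H^2 = I and the state is unchanged.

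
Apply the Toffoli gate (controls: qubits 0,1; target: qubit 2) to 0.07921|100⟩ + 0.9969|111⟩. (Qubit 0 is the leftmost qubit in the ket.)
0.07921|100⟩ + 0.9969|110⟩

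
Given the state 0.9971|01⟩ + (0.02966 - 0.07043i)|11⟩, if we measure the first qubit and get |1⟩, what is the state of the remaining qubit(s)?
(0.3881 - 0.9216i)|1⟩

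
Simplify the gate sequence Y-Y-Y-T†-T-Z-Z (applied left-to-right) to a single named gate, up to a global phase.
Y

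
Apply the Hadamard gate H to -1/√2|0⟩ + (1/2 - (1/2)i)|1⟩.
(-0.1464 - (1/√8)i)|0⟩ + (-0.8536 + (1/√8)i)|1⟩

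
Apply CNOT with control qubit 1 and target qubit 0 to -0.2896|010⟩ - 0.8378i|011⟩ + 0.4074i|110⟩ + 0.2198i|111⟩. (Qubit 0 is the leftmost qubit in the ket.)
0.4074i|010⟩ + 0.2198i|011⟩ - 0.2896|110⟩ - 0.8378i|111⟩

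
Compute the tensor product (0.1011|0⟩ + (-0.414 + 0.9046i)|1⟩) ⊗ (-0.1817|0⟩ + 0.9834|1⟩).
-0.01837|00⟩ + 0.09942|01⟩ + (0.07522 - 0.1644i)|10⟩ + (-0.4071 + 0.8896i)|11⟩

amp(|b₁b₂…⟩) = product of the factor amplitudes for bits b₁, b₂, …; only kets whose every factor amplitude is nonzero survive.
|00⟩: (0.1011)(-0.1817) = -0.01837
|01⟩: (0.1011)(0.9834) = 0.09942
|10⟩: (-0.414 + 0.9046i)(-0.1817) = (0.07522 - 0.1644i)
|11⟩: (-0.414 + 0.9046i)(0.9834) = (-0.4071 + 0.8896i)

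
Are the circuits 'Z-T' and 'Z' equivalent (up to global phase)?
No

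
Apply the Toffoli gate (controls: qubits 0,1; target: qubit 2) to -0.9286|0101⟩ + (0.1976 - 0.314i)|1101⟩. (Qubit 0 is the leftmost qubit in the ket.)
-0.9286|0101⟩ + (0.1976 - 0.314i)|1111⟩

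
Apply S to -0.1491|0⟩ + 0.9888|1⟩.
-0.1491|0⟩ + 0.9888i|1⟩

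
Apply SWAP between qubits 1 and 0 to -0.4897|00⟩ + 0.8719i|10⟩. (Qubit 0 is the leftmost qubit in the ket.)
-0.4897|00⟩ + 0.8719i|01⟩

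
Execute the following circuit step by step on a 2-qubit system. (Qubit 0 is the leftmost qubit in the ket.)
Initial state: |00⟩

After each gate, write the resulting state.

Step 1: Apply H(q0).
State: 1/√2|00⟩ + 1/√2|10⟩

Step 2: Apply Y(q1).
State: (1/√2)i|01⟩ + (1/√2)i|11⟩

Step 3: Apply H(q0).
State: i|01⟩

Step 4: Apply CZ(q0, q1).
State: i|01⟩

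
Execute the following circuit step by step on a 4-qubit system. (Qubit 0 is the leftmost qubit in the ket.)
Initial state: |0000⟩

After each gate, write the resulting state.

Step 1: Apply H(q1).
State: 1/√2|0000⟩ + 1/√2|0100⟩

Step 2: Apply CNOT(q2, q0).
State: 1/√2|0000⟩ + 1/√2|0100⟩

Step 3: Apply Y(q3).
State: (1/√2)i|0001⟩ + (1/√2)i|0101⟩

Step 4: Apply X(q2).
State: (1/√2)i|0011⟩ + (1/√2)i|0111⟩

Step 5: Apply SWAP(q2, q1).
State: (1/√2)i|0101⟩ + (1/√2)i|0111⟩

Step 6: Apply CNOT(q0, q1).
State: (1/√2)i|0101⟩ + (1/√2)i|0111⟩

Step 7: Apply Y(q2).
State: 1/√2|0101⟩ - 1/√2|0111⟩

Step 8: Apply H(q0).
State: 1/2|0101⟩ - 1/2|0111⟩ + 1/2|1101⟩ - 1/2|1111⟩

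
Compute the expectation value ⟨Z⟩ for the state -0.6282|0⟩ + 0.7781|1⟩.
-0.2108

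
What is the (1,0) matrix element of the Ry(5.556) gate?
0.3556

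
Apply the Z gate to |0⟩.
|0⟩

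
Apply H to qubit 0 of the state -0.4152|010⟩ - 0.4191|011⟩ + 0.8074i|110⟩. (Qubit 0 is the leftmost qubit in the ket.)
(-0.2936 + 0.5709i)|010⟩ - 0.2963|011⟩ + (-0.2936 - 0.5709i)|110⟩ - 0.2963|111⟩

H on qubit 0 mixes each pair of kets that differ only in qubit 0: amplitudes (a, b) of (|…0…⟩, |…1…⟩) become ((a + b)/√2, (a − b)/√2). Kets absent from the input have amplitude 0.
(|010⟩, |110⟩): (a, b) = (-0.4152, 0.8074i) → ((-0.2936 + 0.5709i), (-0.2936 - 0.5709i))
(|011⟩, |111⟩): (a, b) = (-0.4191, 0) → (-0.2963, -0.2963)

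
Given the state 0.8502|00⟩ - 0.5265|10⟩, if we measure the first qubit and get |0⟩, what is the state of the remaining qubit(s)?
|0⟩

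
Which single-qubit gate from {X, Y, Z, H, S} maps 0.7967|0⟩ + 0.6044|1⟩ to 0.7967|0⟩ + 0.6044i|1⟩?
S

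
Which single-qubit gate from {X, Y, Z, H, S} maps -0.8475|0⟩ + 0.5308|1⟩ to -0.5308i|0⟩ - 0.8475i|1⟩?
Y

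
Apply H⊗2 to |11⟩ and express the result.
1/2|00⟩ - 1/2|01⟩ - 1/2|10⟩ + 1/2|11⟩

H⊗2 gives amp(|y⟩) = (1/2) Σ_x (−1)^(x·y) amp(|x⟩), where x·y is the number of positions in which both x and y have a 1.
|00⟩: (1)/2 = 1/2
|01⟩: (-1)/2 = -1/2
|10⟩: (-1)/2 = -1/2
|11⟩: (1)/2 = 1/2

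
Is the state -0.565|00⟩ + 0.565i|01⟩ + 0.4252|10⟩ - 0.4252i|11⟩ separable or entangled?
Separable

Writing the state as a|00⟩ + b|01⟩ + c|10⟩ + d|11⟩, it is a product state iff ad − bc = 0.
Here (a, b, c, d) = (-0.565, 0.565i, 0.4252, -0.4252i): ad − bc = (-0.565)(-0.4252i) − (0.565i)(0.4252) = 0, so the state is separable.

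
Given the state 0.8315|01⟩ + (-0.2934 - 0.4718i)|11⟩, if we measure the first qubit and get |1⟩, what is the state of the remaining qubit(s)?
(-0.5281 - 0.8492i)|1⟩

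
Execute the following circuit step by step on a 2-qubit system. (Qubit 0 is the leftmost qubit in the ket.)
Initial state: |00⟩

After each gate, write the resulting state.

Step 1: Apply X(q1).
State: |01⟩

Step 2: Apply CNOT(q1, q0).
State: |11⟩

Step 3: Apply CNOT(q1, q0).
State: |01⟩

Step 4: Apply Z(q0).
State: |01⟩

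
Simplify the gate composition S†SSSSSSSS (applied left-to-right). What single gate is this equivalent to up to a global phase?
S†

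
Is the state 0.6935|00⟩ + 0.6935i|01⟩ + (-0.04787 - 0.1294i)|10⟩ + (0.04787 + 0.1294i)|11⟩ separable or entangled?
Entangled

Writing the state as a|00⟩ + b|01⟩ + c|10⟩ + d|11⟩, it is a product state iff ad − bc = 0.
Here (a, b, c, d) = (0.6935, 0.6935i, (-0.04787 - 0.1294i), (0.04787 + 0.1294i)): ad − bc = (0.6935)(0.04787 + 0.1294i) − (0.6935i)(-0.04787 - 0.1294i) = (-0.05654 + 0.1229i) ≠ 0, so the state is entangled.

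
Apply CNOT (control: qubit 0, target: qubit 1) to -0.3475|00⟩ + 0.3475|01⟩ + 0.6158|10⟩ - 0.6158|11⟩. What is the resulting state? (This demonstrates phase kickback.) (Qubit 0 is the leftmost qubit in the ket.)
-0.3475|00⟩ + 0.3475|01⟩ - 0.6158|10⟩ + 0.6158|11⟩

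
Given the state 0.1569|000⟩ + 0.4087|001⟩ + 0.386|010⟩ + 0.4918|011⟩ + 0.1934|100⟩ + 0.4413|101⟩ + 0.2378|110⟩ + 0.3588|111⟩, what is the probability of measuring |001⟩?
0.167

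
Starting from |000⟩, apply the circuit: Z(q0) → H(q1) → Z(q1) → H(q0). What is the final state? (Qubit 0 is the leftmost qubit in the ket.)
1/2|000⟩ - 1/2|010⟩ + 1/2|100⟩ - 1/2|110⟩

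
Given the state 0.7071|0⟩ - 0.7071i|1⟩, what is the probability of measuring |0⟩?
0.5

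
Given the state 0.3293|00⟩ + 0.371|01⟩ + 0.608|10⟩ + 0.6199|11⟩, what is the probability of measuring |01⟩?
0.1376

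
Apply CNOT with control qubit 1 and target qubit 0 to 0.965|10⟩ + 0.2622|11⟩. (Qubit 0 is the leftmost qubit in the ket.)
0.2622|01⟩ + 0.965|10⟩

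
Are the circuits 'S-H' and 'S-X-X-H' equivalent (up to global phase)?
Yes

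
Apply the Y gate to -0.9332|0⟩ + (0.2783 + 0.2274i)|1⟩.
(0.2274 - 0.2783i)|0⟩ - 0.9332i|1⟩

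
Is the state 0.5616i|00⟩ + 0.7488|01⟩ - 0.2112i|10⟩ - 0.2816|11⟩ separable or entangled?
Separable

Writing the state as a|00⟩ + b|01⟩ + c|10⟩ + d|11⟩, it is a product state iff ad − bc = 0.
Here (a, b, c, d) = (0.5616i, 0.7488, -0.2112i, -0.2816): ad − bc = (0.5616i)(-0.2816) − (0.7488)(-0.2112i) = 0, so the state is separable.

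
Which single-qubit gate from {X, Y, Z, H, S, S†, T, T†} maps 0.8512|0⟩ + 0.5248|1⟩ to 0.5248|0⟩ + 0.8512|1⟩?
X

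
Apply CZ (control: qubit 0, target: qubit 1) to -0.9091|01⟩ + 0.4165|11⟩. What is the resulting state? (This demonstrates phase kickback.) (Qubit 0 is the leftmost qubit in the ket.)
-0.9091|01⟩ - 0.4165|11⟩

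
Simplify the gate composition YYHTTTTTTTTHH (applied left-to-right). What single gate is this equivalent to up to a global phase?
H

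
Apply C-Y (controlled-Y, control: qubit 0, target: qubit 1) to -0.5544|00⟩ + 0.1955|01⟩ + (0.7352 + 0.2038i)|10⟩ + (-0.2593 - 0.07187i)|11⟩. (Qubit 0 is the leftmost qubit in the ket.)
-0.5544|00⟩ + 0.1955|01⟩ + (-0.07187 + 0.2593i)|10⟩ + (-0.2038 + 0.7352i)|11⟩

C-Y leaves the control-|0⟩ kets |00⟩, |01⟩ unchanged and applies Y to qubit 1 on the control-|1⟩ pair (|10⟩, |11⟩).
Y = [[0, -i], [i, 0]].
With a = amp(|10⟩) = (0.7352 + 0.2038i) and b = amp(|11⟩) = (-0.2593 - 0.07187i):
new amp(|10⟩) = (-i)·b = (-0.07187 + 0.2593i)
new amp(|11⟩) = (i)·a = (-0.2038 + 0.7352i)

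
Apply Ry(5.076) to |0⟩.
-0.8233|0⟩ + 0.5676|1⟩

Ry(5.076) = [[cos(θ/2), −sin(θ/2)], [sin(θ/2), cos(θ/2)]]; θ = 5.076, cos(θ/2) ≈ -0.823302, sin(θ/2) ≈ 0.567604.
With a = amp(|0⟩) = 1 and b = amp(|1⟩) = 0:
new amp(|0⟩) = (-0.823302)·a + (-0.567604)·b = -0.8233
new amp(|1⟩) = (0.567604)·a + (-0.823302)·b = 0.5676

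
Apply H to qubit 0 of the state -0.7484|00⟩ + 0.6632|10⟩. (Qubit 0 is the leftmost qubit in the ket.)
-0.06025|00⟩ - 0.9982|10⟩

H on qubit 0 mixes each pair of kets that differ only in qubit 0: amplitudes (a, b) of (|…0…⟩, |…1…⟩) become ((a + b)/√2, (a − b)/√2). Kets absent from the input have amplitude 0.
(|00⟩, |10⟩): (a, b) = (-0.7484, 0.6632) → (-0.06025, -0.9982)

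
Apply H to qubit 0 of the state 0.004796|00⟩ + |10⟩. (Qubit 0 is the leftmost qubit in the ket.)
0.7105|00⟩ - 0.7037|10⟩

H on qubit 0 mixes each pair of kets that differ only in qubit 0: amplitudes (a, b) of (|…0…⟩, |…1…⟩) become ((a + b)/√2, (a − b)/√2). Kets absent from the input have amplitude 0.
(|00⟩, |10⟩): (a, b) = (0.004796, 1) → (0.7105, -0.7037)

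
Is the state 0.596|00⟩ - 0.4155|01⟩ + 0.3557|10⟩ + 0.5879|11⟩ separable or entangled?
Entangled

Writing the state as a|00⟩ + b|01⟩ + c|10⟩ + d|11⟩, it is a product state iff ad − bc = 0.
Here (a, b, c, d) = (0.596, -0.4155, 0.3557, 0.5879): ad − bc = (0.596)(0.5879) − (-0.4155)(0.3557) = 0.4982 ≠ 0, so the state is entangled.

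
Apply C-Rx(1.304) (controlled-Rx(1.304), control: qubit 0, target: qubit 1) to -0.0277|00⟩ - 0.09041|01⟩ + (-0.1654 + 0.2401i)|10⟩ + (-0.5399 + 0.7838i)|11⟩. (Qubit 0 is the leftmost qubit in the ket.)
-0.0277|00⟩ - 0.09041|01⟩ + (0.3441 + 0.5184i)|10⟩ + (-0.2835 + 0.7234i)|11⟩

C-Rx(1.304) leaves the control-|0⟩ kets |00⟩, |01⟩ unchanged and applies Rx(1.304) to qubit 1 on the control-|1⟩ pair (|10⟩, |11⟩).
Rx(1.304) = [[cos(θ/2), −i·sin(θ/2)], [−i·sin(θ/2), cos(θ/2)]]; θ = 1.304, cos(θ/2) ≈ 0.794872, sin(θ/2) ≈ 0.606777.
With a = amp(|10⟩) = (-0.1654 + 0.2401i) and b = amp(|11⟩) = (-0.5399 + 0.7838i):
new amp(|10⟩) = (0.794872)·a + (-0.606777i)·b = (0.3441 + 0.5184i)
new amp(|11⟩) = (-0.606777i)·a + (0.794872)·b = (-0.2835 + 0.7234i)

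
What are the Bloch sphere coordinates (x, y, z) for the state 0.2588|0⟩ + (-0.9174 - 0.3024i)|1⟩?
(-0.4748, -0.1565, -0.8661)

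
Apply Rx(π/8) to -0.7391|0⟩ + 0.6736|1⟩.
(-0.7249 - 0.1314i)|0⟩ + (0.6607 + 0.1442i)|1⟩

Rx(π/8) = [[cos(θ/2), −i·sin(θ/2)], [−i·sin(θ/2), cos(θ/2)]]; θ = π/8, cos(θ/2) ≈ 0.980785, sin(θ/2) ≈ 0.19509.
With a = amp(|0⟩) = -0.7391 and b = amp(|1⟩) = 0.6736:
new amp(|0⟩) = (0.980785)·a + (-0.19509i)·b = (-0.7249 - 0.1314i)
new amp(|1⟩) = (-0.19509i)·a + (0.980785)·b = (0.6607 + 0.1442i)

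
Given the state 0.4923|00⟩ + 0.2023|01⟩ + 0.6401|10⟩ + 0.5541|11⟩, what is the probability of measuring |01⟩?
0.04093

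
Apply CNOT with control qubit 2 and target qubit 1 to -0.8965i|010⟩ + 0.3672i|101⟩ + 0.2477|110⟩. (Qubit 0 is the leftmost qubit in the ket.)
-0.8965i|010⟩ + 0.2477|110⟩ + 0.3672i|111⟩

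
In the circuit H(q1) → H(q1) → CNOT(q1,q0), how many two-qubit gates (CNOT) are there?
1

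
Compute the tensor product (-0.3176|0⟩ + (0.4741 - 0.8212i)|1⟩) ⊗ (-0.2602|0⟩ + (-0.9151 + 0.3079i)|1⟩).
0.08264|00⟩ + (0.2906 - 0.09779i)|01⟩ + (-0.1234 + 0.2137i)|10⟩ + (-0.181 + 0.8975i)|11⟩

amp(|b₁b₂…⟩) = product of the factor amplitudes for bits b₁, b₂, …; only kets whose every factor amplitude is nonzero survive.
|00⟩: (-0.3176)(-0.2602) = 0.08264
|01⟩: (-0.3176)(-0.9151 + 0.3079i) = (0.2906 - 0.09779i)
|10⟩: (0.4741 - 0.8212i)(-0.2602) = (-0.1234 + 0.2137i)
|11⟩: (0.4741 - 0.8212i)(-0.9151 + 0.3079i) = (-0.181 + 0.8975i)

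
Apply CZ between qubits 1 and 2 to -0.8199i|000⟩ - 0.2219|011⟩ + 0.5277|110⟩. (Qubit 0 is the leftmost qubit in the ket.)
-0.8199i|000⟩ + 0.2219|011⟩ + 0.5277|110⟩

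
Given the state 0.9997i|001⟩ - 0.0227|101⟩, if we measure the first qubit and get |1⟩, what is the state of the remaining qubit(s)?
-|01⟩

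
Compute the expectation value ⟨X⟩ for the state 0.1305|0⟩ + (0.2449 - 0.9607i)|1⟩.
0.06392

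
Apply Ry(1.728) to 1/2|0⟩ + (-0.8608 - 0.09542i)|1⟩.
(0.9793 + 0.07256i)|0⟩ + (-0.1788 - 0.06197i)|1⟩

Ry(1.728) = [[cos(θ/2), −sin(θ/2)], [sin(θ/2), cos(θ/2)]]; θ = 1.728, cos(θ/2) ≈ 0.649401, sin(θ/2) ≈ 0.760446.
With a = amp(|0⟩) = 1/2 and b = amp(|1⟩) = (-0.8608 - 0.09542i):
new amp(|0⟩) = (0.649401)·a + (-0.760446)·b = (0.9793 + 0.07256i)
new amp(|1⟩) = (0.760446)·a + (0.649401)·b = (-0.1788 - 0.06197i)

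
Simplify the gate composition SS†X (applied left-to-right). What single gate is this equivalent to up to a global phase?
X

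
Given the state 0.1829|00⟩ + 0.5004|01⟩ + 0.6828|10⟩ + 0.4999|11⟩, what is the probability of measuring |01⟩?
0.2504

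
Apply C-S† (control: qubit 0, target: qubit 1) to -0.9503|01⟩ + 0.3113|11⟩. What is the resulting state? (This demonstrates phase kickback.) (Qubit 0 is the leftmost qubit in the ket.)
-0.9503|01⟩ - 0.3113i|11⟩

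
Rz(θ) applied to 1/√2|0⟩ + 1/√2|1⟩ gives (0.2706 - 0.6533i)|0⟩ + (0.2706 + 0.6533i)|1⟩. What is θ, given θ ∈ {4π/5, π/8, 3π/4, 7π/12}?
3π/4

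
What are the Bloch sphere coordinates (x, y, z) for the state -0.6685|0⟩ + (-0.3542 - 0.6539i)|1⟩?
(0.4736, 0.8743, -0.1062)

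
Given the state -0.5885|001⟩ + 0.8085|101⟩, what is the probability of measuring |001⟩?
0.3463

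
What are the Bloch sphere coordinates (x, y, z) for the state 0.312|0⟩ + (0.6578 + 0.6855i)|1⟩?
(0.4105, 0.4278, -0.8053)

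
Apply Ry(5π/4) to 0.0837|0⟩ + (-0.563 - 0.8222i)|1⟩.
(0.4881 + 0.7596i)|0⟩ + (0.2928 + 0.3146i)|1⟩

Ry(5π/4) = [[cos(θ/2), −sin(θ/2)], [sin(θ/2), cos(θ/2)]]; θ = 5π/4, cos(θ/2) ≈ -0.382683, sin(θ/2) ≈ 0.92388.
With a = amp(|0⟩) = 0.0837 and b = amp(|1⟩) = (-0.563 - 0.8222i):
new amp(|0⟩) = (-0.382683)·a + (-0.92388)·b = (0.4881 + 0.7596i)
new amp(|1⟩) = (0.92388)·a + (-0.382683)·b = (0.2928 + 0.3146i)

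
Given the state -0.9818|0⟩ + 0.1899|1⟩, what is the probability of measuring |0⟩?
0.9639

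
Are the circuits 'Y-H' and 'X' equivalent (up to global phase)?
No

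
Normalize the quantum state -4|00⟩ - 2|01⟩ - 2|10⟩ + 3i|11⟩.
-0.6963|00⟩ - 0.3482|01⟩ - 0.3482|10⟩ + 0.5222i|11⟩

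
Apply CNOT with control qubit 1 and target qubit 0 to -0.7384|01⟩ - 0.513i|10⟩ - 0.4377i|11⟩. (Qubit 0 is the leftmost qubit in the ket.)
-0.4377i|01⟩ - 0.513i|10⟩ - 0.7384|11⟩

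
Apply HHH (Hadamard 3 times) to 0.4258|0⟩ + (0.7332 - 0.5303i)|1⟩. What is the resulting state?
(0.8195 - 0.375i)|0⟩ + (-0.2174 + 0.375i)|1⟩

H² = I, so H^3 = H: a single Hadamard. With (a, b) = (0.4258, (0.7332 - 0.5303i)), H gives ((a + b)/√2, (a − b)/√2) = ((0.8195 - 0.375i), (-0.2174 + 0.375i)).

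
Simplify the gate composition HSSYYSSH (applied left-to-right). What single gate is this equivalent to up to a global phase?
I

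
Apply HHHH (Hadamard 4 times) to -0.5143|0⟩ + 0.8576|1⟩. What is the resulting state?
-0.5143|0⟩ + 0.8576|1⟩

H² = I, so an even number of Hadamards cancels: H^4 = I and the state is unchanged.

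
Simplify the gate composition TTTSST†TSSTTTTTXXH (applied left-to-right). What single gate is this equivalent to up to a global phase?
H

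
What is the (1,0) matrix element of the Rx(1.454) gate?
-0.6646i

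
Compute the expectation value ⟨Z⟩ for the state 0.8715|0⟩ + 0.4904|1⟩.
0.519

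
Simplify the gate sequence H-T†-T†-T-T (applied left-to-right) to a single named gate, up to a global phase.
H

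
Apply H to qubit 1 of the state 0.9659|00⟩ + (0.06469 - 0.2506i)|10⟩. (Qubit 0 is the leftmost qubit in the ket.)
0.683|00⟩ + 0.683|01⟩ + (0.04574 - 0.1772i)|10⟩ + (0.04574 - 0.1772i)|11⟩

H on qubit 1 mixes each pair of kets that differ only in qubit 1: amplitudes (a, b) of (|…0…⟩, |…1…⟩) become ((a + b)/√2, (a − b)/√2). Kets absent from the input have amplitude 0.
(|00⟩, |01⟩): (a, b) = (0.9659, 0) → (0.683, 0.683)
(|10⟩, |11⟩): (a, b) = ((0.06469 - 0.2506i), 0) → ((0.04574 - 0.1772i), (0.04574 - 0.1772i))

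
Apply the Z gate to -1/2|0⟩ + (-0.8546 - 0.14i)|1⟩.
-1/2|0⟩ + (0.8546 + 0.14i)|1⟩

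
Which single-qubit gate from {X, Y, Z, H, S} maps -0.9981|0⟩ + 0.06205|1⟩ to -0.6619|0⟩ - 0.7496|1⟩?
H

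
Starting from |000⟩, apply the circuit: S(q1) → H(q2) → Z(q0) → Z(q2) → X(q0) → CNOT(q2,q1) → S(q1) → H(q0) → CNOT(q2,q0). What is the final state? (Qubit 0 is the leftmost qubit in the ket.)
1/2|000⟩ + (1/2)i|011⟩ - 1/2|100⟩ - (1/2)i|111⟩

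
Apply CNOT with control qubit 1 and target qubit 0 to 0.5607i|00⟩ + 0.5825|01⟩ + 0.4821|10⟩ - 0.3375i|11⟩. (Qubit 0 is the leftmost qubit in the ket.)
0.5607i|00⟩ - 0.3375i|01⟩ + 0.4821|10⟩ + 0.5825|11⟩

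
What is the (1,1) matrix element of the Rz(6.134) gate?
(-0.9972 + 0.07452i)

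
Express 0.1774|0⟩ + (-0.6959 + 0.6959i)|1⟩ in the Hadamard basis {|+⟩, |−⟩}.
(-0.3666 + 0.4921i)|+⟩ + (0.6175 - 0.4921i)|−⟩

With |ψ⟩ = α|0⟩ + β|1⟩, the Hadamard-basis coefficients are ⟨+|ψ⟩ = (α + β)/√2 and ⟨−|ψ⟩ = (α − β)/√2.
Here α = 0.1774, β = (-0.6959 + 0.6959i): (α + β)/√2 = (-0.3666 + 0.4921i), (α − β)/√2 = (0.6175 - 0.4921i).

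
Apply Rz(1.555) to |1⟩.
(0.7127 + 0.7015i)|1⟩

Rz(1.555) = [[e^(−iθ/2), 0], [0, e^(iθ/2)]] with e^(±iθ/2) = cos(θ/2) ± i·sin(θ/2); θ = 1.555, cos(θ/2) ≈ 0.71267, sin(θ/2) ≈ 0.7015.
With a = amp(|0⟩) = 0 and b = amp(|1⟩) = 1:
new amp(|0⟩) = (0.71267 - 0.7015i)·a = 0
new amp(|1⟩) = (0.71267 + 0.7015i)·b = (0.7127 + 0.7015i)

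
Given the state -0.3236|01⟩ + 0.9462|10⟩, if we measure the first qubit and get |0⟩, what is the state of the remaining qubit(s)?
-|1⟩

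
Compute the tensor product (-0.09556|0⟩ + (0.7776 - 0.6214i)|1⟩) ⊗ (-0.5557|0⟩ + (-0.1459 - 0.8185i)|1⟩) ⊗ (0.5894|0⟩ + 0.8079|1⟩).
0.0313|000⟩ + 0.0429|001⟩ + (0.008218 + 0.0461i)|010⟩ + (0.01126 + 0.06319i)|011⟩ + (-0.2547 + 0.2035i)|100⟩ + (-0.3491 + 0.279i)|101⟩ + (-0.3666 - 0.3217i)|110⟩ + (-0.5026 - 0.441i)|111⟩

amp(|b₁b₂…⟩) = product of the factor amplitudes for bits b₁, b₂, …; only kets whose every factor amplitude is nonzero survive.
|000⟩: (-0.09556)(-0.5557)(0.5894) = 0.0313
|001⟩: (-0.09556)(-0.5557)(0.8079) = 0.0429
|010⟩: (-0.09556)(-0.1459 - 0.8185i)(0.5894) = (0.008218 + 0.0461i)
|011⟩: (-0.09556)(-0.1459 - 0.8185i)(0.8079) = (0.01126 + 0.06319i)
|100⟩: (0.7776 - 0.6214i)(-0.5557)(0.5894) = (-0.2547 + 0.2035i)
|101⟩: (0.7776 - 0.6214i)(-0.5557)(0.8079) = (-0.3491 + 0.279i)
|110⟩: (0.7776 - 0.6214i)(-0.1459 - 0.8185i)(0.5894) = (-0.3666 - 0.3217i)
|111⟩: (0.7776 - 0.6214i)(-0.1459 - 0.8185i)(0.8079) = (-0.5026 - 0.441i)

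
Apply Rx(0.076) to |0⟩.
0.9993|0⟩ - 0.03799i|1⟩

Rx(0.076) = [[cos(θ/2), −i·sin(θ/2)], [−i·sin(θ/2), cos(θ/2)]]; θ = 0.076, cos(θ/2) ≈ 0.999278, sin(θ/2) ≈ 0.0379909.
With a = amp(|0⟩) = 1 and b = amp(|1⟩) = 0:
new amp(|0⟩) = (0.999278)·a + (-0.0379909i)·b = 0.9993
new amp(|1⟩) = (-0.0379909i)·a + (0.999278)·b = -0.03799i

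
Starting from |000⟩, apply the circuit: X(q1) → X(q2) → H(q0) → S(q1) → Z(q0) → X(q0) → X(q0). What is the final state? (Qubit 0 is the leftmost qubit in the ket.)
(1/√2)i|011⟩ - (1/√2)i|111⟩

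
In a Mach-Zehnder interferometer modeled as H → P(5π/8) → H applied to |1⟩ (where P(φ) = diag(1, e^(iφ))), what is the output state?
(0.6913 - 0.4619i)|0⟩ + (0.3087 + 0.4619i)|1⟩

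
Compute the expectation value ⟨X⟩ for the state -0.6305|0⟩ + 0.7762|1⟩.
-0.9788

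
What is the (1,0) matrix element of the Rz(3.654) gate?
0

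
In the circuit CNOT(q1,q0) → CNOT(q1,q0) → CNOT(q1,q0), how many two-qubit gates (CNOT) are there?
3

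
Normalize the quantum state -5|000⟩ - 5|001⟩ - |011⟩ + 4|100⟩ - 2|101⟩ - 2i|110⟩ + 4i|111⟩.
-0.5241|000⟩ - 0.5241|001⟩ - 0.1048|011⟩ + 0.4193|100⟩ - 0.2097|101⟩ - 0.2097i|110⟩ + 0.4193i|111⟩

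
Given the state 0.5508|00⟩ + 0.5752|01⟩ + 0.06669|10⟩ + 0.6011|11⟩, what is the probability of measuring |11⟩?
0.3613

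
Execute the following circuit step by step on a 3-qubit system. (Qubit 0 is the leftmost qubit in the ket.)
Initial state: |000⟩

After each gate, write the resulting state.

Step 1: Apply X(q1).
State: |010⟩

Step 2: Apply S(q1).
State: i|010⟩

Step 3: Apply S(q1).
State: -|010⟩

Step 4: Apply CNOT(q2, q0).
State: -|010⟩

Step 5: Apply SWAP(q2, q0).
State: -|010⟩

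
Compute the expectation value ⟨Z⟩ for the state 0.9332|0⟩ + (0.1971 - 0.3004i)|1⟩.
0.7418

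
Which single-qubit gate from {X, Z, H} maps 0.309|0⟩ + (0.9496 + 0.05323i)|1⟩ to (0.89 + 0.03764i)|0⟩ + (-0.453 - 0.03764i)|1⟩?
H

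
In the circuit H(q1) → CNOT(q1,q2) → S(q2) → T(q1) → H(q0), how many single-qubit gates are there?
4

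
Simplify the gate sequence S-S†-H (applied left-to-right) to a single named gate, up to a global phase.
H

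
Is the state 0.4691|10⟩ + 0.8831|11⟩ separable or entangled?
Separable

Writing the state as a|00⟩ + b|01⟩ + c|10⟩ + d|11⟩, it is a product state iff ad − bc = 0.
Here (a, b, c, d) = (0, 0, 0.4691, 0.8831): ad − bc = (0)(0.8831) − (0)(0.4691) = 0, so the state is separable.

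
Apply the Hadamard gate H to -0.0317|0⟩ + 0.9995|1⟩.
0.6843|0⟩ - 0.7292|1⟩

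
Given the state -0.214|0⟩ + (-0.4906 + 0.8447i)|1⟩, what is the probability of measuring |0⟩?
0.0458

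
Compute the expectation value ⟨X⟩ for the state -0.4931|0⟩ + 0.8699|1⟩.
-0.8579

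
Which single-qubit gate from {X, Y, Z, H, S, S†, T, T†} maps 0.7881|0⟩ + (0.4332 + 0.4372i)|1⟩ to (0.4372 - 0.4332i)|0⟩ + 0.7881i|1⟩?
Y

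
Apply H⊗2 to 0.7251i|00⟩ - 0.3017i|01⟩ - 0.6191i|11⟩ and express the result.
-0.09785i|00⟩ + 0.823i|01⟩ + 0.5213i|10⟩ + 0.2039i|11⟩

H⊗2 gives amp(|y⟩) = (1/2) Σ_x (−1)^(x·y) amp(|x⟩), where x·y is the number of positions in which both x and y have a 1.
|00⟩: (0.7251i - 0.3017i - 0.6191i)/2 = -0.09785i
|01⟩: (0.7251i + 0.3017i + 0.6191i)/2 = 0.823i
|10⟩: (0.7251i - 0.3017i + 0.6191i)/2 = 0.5213i
|11⟩: (0.7251i + 0.3017i - 0.6191i)/2 = 0.2039i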